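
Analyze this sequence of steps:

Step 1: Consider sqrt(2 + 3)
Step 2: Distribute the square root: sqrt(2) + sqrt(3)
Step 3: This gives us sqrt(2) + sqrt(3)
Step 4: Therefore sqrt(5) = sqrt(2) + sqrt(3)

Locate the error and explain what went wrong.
Step 2: Distribute the square root: sqrt(2) + sqrt(3)

Step 2 incorrectly 'distributes' the square root over addition. The square root function does not distribute: sqrt(a + b) ≠ sqrt(a) + sqrt(b). In fact, sqrt(2 + 3) = sqrt(5) ≈ 2.2361, while sqrt(2) + sqrt(3) ≈ 3.1463.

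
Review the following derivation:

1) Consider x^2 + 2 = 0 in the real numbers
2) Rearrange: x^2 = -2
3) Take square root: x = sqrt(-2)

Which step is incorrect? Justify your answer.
Step 3: Take square root: x = sqrt(-2)

Step 3 takes the square root of -2, which is negative. In the real number system, the square root of a negative number is undefined. The equation x^2 + 2 = 0 has no real solutions. Square roots of negative numbers only exist in the complex numbers.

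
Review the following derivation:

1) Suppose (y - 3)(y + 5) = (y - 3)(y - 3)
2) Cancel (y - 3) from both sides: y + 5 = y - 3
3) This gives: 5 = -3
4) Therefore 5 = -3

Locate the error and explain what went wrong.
Step 2: Cancel (y - 3) from both sides: y + 5 = y - 3

Step 2 cancels (y - 3) from both sides. This is only valid if (y - 3) ≠ 0, i.e., y ≠ 3. When y = 3, both sides equal zero regardless of the other factors. The correct approach requires considering y = 3 as a separate case.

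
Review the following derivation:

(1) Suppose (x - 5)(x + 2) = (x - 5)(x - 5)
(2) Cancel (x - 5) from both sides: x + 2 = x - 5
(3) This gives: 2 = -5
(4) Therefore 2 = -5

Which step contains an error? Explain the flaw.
Step 2: Cancel (x - 5) from both sides: x + 2 = x - 5

Step 2 cancels (x - 5) from both sides. This is only valid if (x - 5) ≠ 0, i.e., x ≠ 5. When x = 5, both sides equal zero regardless of the other factors. The correct approach requires considering x = 5 as a separate case.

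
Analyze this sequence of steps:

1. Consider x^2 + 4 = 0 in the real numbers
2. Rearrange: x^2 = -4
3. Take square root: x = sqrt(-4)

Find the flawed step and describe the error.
Step 3: Take square root: x = sqrt(-4)

Step 3 takes the square root of -4, which is negative. In the real number system, the square root of a negative number is undefined. The equation x^2 + 4 = 0 has no real solutions. Square roots of negative numbers only exist in the complex numbers.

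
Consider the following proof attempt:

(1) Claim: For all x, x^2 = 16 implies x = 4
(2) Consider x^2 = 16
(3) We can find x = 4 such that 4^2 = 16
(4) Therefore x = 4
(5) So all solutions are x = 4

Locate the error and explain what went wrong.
Step 4: Therefore x = 4

Step 4 incorrectly concludes that x = 4 is the only solution. The proof shows that x = 4 is A solution (existence), but does not show it is the ONLY solution (uniqueness). In fact, x = -4 is also a solution since (-4)^2 = 16. Finding one solution doesn't prove there are no others.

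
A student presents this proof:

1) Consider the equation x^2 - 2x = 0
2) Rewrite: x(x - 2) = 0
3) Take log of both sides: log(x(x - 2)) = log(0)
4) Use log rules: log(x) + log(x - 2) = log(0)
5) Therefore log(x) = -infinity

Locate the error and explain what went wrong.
Step 3: Take log of both sides: log(x(x - 2)) = log(0)

Step 3 takes the logarithm of both sides, resulting in log(0) on the right side. The logarithm is only defined for positive numbers; log(0) is undefined (approaches negative infinity). This operation is invalid.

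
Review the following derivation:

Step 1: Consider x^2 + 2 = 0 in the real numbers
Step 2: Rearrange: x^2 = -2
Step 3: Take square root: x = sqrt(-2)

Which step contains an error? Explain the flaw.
Step 3: Take square root: x = sqrt(-2)

Step 3 takes the square root of -2, which is negative. In the real number system, the square root of a negative number is undefined. The equation x^2 + 2 = 0 has no real solutions. Square roots of negative numbers only exist in the complex numbers.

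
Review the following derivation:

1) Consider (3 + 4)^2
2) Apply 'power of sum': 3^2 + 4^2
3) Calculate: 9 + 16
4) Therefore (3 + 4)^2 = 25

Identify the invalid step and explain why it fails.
Step 2: Apply 'power of sum': 3^2 + 4^2

Step 2 incorrectly applies a non-existent rule '(a+b)^n = a^n + b^n'. This is false in general. The correct expansion uses the binomial theorem. The actual value is (3 + 4)^2 = 7^2 = 49, not 25.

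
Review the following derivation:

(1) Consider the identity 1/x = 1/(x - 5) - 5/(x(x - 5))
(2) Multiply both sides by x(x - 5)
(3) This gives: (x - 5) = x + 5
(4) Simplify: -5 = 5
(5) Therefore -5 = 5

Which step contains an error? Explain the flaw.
Step 3: This gives: (x - 5) = x + 5

Step 3 makes a sign error when clearing denominators. Multiplying -5/(x(x - 5)) by x(x - 5) gives -5, not +5. The correct result is (x - 5) = x - 5, which is trivially true, not (x - 5) = x + 5. (Step 1 is a valid identity: 1/(x - 5) - 5/(x(x - 5)) = (x - 5)/(x(x - 5)) = 1/x.)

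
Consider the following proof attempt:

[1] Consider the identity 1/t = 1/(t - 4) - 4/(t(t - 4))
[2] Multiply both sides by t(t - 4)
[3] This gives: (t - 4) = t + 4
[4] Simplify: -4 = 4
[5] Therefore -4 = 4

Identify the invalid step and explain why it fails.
Step 3: This gives: (t - 4) = t + 4

Step 3 makes a sign error when clearing denominators. Multiplying -4/(t(t - 4)) by t(t - 4) gives -4, not +4. The correct result is (t - 4) = t - 4, which is trivially true, not (t - 4) = t + 4. (Step 1 is a valid identity: 1/(t - 4) - 4/(t(t - 4)) = (t - 4)/(t(t - 4)) = 1/t.)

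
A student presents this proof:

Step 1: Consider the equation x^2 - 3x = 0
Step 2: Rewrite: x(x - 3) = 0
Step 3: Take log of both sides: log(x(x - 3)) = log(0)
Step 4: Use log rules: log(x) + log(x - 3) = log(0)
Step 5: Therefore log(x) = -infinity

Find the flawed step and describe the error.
Step 3: Take log of both sides: log(x(x - 3)) = log(0)

Step 3 takes the logarithm of both sides, resulting in log(0) on the right side. The logarithm is only defined for positive numbers; log(0) is undefined (approaches negative infinity). This operation is invalid.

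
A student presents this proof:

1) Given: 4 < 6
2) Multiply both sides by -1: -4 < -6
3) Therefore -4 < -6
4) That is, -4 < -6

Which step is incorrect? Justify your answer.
Step 2: Multiply both sides by -1: -4 < -6

Step 2 multiplies both sides by -1 but fails to reverse the inequality sign. When multiplying (or dividing) an inequality by a negative number, the direction must be reversed. Since 4 < 6, we should get -4 > -6, i.e., -4 > -6.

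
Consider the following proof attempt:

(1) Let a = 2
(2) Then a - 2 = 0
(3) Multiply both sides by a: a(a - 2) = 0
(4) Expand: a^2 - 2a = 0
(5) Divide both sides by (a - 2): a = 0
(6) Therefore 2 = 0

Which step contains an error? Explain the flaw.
Step 5: Divide both sides by (a - 2): a = 0

Step 5 divides both sides by (a - 2). However, since a = 2, we have (a - 2) = 0. Division by zero is undefined, making this step invalid.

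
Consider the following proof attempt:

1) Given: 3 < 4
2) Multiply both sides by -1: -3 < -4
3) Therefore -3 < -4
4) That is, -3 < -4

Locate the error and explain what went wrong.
Step 2: Multiply both sides by -1: -3 < -4

Step 2 multiplies both sides by -1 but fails to reverse the inequality sign. When multiplying (or dividing) an inequality by a negative number, the direction must be reversed. Since 3 < 4, we should get -3 > -4, i.e., -3 > -4.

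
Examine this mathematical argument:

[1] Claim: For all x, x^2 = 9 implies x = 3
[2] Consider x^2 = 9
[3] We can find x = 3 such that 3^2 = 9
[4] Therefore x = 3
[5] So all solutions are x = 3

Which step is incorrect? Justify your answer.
Step 4: Therefore x = 3

Step 4 incorrectly concludes that x = 3 is the only solution. The proof shows that x = 3 is A solution (existence), but does not show it is the ONLY solution (uniqueness). In fact, x = -3 is also a solution since (-3)^2 = 9. Finding one solution doesn't prove there are no others.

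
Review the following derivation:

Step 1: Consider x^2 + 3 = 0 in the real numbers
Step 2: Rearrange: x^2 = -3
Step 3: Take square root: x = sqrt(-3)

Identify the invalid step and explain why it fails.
Step 3: Take square root: x = sqrt(-3)

Step 3 takes the square root of -3, which is negative. In the real number system, the square root of a negative number is undefined. The equation x^2 + 3 = 0 has no real solutions. Square roots of negative numbers only exist in the complex numbers.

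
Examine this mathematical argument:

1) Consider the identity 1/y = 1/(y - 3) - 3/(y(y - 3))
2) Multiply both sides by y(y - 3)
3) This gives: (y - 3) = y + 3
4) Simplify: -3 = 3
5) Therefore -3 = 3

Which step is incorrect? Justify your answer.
Step 3: This gives: (y - 3) = y + 3

Step 3 makes a sign error when clearing denominators. Multiplying -3/(y(y - 3)) by y(y - 3) gives -3, not +3. The correct result is (y - 3) = y - 3, which is trivially true, not (y - 3) = y + 3. (Step 1 is a valid identity: 1/(y - 3) - 3/(y(y - 3)) = (y - 3)/(y(y - 3)) = 1/y.)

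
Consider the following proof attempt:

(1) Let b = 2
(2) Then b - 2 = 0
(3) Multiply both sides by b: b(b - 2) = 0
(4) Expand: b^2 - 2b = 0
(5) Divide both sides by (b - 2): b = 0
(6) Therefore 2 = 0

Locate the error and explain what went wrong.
Step 5: Divide both sides by (b - 2): b = 0

Step 5 divides both sides by (b - 2). However, since b = 2, we have (b - 2) = 0. Division by zero is undefined, making this step invalid.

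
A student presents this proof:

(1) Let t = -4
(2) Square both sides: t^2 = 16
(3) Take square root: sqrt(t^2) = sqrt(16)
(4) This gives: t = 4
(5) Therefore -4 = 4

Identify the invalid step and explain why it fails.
Step 4: This gives: t = 4

Step 4 incorrectly states that sqrt(t^2) = t. The correct identity is sqrt(t^2) = |t|. Since t = -4 < 0, we have sqrt(t^2) = |-4| = 4, not t = -4.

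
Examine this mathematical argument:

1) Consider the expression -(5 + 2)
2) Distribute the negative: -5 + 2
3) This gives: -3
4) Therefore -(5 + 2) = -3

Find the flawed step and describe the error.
Step 2: Distribute the negative: -5 + 2

Step 2 incorrectly distributes the negative sign. The correct distribution is -(5 + 2) = -5 - 2 = -7. The negative must be applied to both terms, not just the first. The error treats -(5 + 2) as -5 + 2, which equals -3 instead of -7.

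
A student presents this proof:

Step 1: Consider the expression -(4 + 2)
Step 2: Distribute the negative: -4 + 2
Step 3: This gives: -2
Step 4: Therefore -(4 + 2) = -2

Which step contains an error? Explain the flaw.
Step 2: Distribute the negative: -4 + 2

Step 2 incorrectly distributes the negative sign. The correct distribution is -(4 + 2) = -4 - 2 = -6. The negative must be applied to both terms, not just the first. The error treats -(4 + 2) as -4 + 2, which equals -2 instead of -6.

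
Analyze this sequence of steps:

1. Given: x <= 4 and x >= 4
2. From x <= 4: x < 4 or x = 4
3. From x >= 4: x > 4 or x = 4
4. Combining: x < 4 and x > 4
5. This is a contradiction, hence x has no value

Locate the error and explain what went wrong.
Step 4: Combining: x < 4 and x > 4

Step 4 incorrectly combines the conditions. From x <= 4 and x >= 4, the intersection is x = 4. The error treats the 'or' cases as 'and' requirements. The correct conclusion is that x = 4 is the unique solution, not that no solution exists.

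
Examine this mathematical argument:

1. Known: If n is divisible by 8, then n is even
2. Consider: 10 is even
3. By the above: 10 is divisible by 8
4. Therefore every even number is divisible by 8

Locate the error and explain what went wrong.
Step 3: By the above: 10 is divisible by 8

Step 3 commits the fallacy of affirming the consequent. The known fact 'divisible by 8 → even' does NOT imply 'even → divisible by 8'. That would be the converse, which is false. For example, 10 is even but 10 ÷ 8 = 1.25, which is not an integer.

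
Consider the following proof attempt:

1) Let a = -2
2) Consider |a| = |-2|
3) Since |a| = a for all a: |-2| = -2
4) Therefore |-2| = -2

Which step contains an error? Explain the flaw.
Step 3: Since |a| = a for all a: |-2| = -2

Step 3 incorrectly states that |a| = a for all a. The correct definition is |a| = a when a >= 0, and |a| = -a when a < 0. Since -2 < 0, we have |-2| = -(-2) = 2, not -2.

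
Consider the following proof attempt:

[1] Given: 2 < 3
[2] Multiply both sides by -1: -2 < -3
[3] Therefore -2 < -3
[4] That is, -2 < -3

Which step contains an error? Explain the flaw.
Step 2: Multiply both sides by -1: -2 < -3

Step 2 multiplies both sides by -1 but fails to reverse the inequality sign. When multiplying (or dividing) an inequality by a negative number, the direction must be reversed. Since 2 < 3, we should get -2 > -3, i.e., -2 > -3.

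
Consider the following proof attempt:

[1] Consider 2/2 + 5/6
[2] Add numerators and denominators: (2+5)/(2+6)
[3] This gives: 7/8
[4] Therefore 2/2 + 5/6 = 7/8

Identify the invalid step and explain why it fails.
Step 2: Add numerators and denominators: (2+5)/(2+6)

Step 2 incorrectly adds fractions by separately adding numerators and denominators. This is wrong. The correct method requires a common denominator: 2/2 + 5/6 = (2×6 + 5×2)/(2×6) = 22/12 = 11/6. The method used gives 7/8, which is different.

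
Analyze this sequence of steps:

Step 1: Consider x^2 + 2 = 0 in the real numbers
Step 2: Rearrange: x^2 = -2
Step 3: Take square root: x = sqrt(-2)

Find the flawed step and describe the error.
Step 3: Take square root: x = sqrt(-2)

Step 3 takes the square root of -2, which is negative. In the real number system, the square root of a negative number is undefined. The equation x^2 + 2 = 0 has no real solutions. Square roots of negative numbers only exist in the complex numbers.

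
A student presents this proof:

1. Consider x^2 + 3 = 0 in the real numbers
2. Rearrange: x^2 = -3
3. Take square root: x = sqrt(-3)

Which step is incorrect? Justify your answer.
Step 3: Take square root: x = sqrt(-3)

Step 3 takes the square root of -3, which is negative. In the real number system, the square root of a negative number is undefined. The equation x^2 + 3 = 0 has no real solutions. Square roots of negative numbers only exist in the complex numbers.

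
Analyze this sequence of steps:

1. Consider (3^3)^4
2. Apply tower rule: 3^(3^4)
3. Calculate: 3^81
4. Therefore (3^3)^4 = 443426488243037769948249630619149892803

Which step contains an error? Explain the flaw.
Step 2: Apply tower rule: 3^(3^4)

Step 2 incorrectly states that (a^b)^c = a^(b^c). The correct rule is (a^b)^c = a^(b×c). The actual value is (3^3)^4 = 3^12 = 531441, not 3^81 = 443426488243037769948249630619149892803.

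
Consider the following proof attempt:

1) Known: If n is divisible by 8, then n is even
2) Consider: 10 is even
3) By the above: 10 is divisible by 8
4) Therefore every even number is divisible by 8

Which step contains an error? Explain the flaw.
Step 3: By the above: 10 is divisible by 8

Step 3 commits the fallacy of affirming the consequent. The known fact 'divisible by 8 → even' does NOT imply 'even → divisible by 8'. That would be the converse, which is false. For example, 10 is even but 10 ÷ 8 = 1.25, which is not an integer.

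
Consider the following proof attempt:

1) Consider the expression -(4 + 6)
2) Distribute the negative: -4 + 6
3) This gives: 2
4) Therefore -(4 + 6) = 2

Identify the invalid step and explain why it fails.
Step 2: Distribute the negative: -4 + 6

Step 2 incorrectly distributes the negative sign. The correct distribution is -(4 + 6) = -4 - 6 = -10. The negative must be applied to both terms, not just the first. The error treats -(4 + 6) as -4 + 6, which equals 2 instead of -10.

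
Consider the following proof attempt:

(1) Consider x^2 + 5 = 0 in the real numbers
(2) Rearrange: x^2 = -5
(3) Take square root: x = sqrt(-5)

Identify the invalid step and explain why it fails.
Step 3: Take square root: x = sqrt(-5)

Step 3 takes the square root of -5, which is negative. In the real number system, the square root of a negative number is undefined. The equation x^2 + 5 = 0 has no real solutions. Square roots of negative numbers only exist in the complex numbers.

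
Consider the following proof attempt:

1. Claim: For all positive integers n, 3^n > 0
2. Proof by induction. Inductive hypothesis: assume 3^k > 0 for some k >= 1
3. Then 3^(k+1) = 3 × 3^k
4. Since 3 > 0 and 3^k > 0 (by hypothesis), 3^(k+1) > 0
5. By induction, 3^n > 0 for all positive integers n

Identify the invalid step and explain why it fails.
Step 5: By induction, 3^n > 0 for all positive integers n

Step 5 concludes the proof by induction, but no base case was ever established. A valid induction proof requires: (1) a base case proving 3^1 > 0, and (2) an inductive step showing IF 3^k > 0 THEN 3^(k+1) > 0. Steps 2-4 correctly establish the inductive step, but without the base case the conclusion in step 5 does not follow.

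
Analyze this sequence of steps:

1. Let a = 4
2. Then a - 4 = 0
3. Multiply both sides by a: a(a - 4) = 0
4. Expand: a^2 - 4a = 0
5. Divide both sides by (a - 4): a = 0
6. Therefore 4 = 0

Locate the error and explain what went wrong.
Step 5: Divide both sides by (a - 4): a = 0

Step 5 divides both sides by (a - 4). However, since a = 4, we have (a - 4) = 0. Division by zero is undefined, making this step invalid.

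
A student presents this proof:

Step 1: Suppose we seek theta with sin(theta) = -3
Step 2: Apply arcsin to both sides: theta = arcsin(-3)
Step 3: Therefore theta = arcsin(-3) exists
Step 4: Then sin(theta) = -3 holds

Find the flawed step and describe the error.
Step 2: Apply arcsin to both sides: theta = arcsin(-3)

Step 2 applies arcsin to -3. However, arcsin(x) is only defined for x in [-1, 1] because sin(theta) can only produce values in that range. Since |-3| > 1, arcsin(-3) is undefined. There is no angle whose sine equals -3.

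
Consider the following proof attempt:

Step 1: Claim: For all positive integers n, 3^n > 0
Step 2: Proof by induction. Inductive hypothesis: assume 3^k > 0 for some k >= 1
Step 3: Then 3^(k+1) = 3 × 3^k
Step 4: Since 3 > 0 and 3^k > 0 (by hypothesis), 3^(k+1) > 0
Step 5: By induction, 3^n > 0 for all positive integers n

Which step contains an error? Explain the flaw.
Step 5: By induction, 3^n > 0 for all positive integers n

Step 5 concludes the proof by induction, but no base case was ever established. A valid induction proof requires: (1) a base case proving 3^1 > 0, and (2) an inductive step showing IF 3^k > 0 THEN 3^(k+1) > 0. Steps 2-4 correctly establish the inductive step, but without the base case the conclusion in step 5 does not follow.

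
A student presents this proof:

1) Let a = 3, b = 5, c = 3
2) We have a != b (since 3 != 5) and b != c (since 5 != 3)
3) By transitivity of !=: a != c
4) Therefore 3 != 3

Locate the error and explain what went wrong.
Step 3: By transitivity of !=: a != c

Step 3 incorrectly applies transitivity to the '!=' relation. Transitivity states: if a R b and b R c, then a R c. However, '!=' is not transitive. Counterexample: 3 != 5 and 5 != 3, but 3 = 3 (both equal 3). Transitivity holds for relations like <, <=, =, but not for !=.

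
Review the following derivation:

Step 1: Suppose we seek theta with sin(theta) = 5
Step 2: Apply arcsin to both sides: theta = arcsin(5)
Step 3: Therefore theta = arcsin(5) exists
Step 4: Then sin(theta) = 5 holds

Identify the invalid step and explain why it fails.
Step 2: Apply arcsin to both sides: theta = arcsin(5)

Step 2 applies arcsin to 5. However, arcsin(x) is only defined for x in [-1, 1] because sin(theta) can only produce values in that range. Since |5| > 1, arcsin(5) is undefined. There is no angle whose sine equals 5.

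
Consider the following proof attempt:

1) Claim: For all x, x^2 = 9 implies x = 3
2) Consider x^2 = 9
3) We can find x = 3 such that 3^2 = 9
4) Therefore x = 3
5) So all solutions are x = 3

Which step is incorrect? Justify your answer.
Step 4: Therefore x = 3

Step 4 incorrectly concludes that x = 3 is the only solution. The proof shows that x = 3 is A solution (existence), but does not show it is the ONLY solution (uniqueness). In fact, x = -3 is also a solution since (-3)^2 = 9. Finding one solution doesn't prove there are no others.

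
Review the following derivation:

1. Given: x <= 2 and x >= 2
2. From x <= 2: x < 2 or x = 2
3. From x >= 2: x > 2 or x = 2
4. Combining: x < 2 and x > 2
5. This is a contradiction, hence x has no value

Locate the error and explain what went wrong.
Step 4: Combining: x < 2 and x > 2

Step 4 incorrectly combines the conditions. From x <= 2 and x >= 2, the intersection is x = 2. The error treats the 'or' cases as 'and' requirements. The correct conclusion is that x = 2 is the unique solution, not that no solution exists.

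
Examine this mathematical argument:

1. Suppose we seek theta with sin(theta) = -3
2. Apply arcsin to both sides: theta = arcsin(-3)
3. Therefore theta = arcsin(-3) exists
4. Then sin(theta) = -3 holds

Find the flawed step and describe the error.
Step 2: Apply arcsin to both sides: theta = arcsin(-3)

Step 2 applies arcsin to -3. However, arcsin(x) is only defined for x in [-1, 1] because sin(theta) can only produce values in that range. Since |-3| > 1, arcsin(-3) is undefined. There is no angle whose sine equals -3.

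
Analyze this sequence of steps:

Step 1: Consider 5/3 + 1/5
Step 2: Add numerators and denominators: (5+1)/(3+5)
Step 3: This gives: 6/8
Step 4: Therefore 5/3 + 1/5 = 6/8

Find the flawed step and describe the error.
Step 2: Add numerators and denominators: (5+1)/(3+5)

Step 2 incorrectly adds fractions by separately adding numerators and denominators. This is wrong. The correct method requires a common denominator: 5/3 + 1/5 = (5×5 + 1×3)/(3×5) = 28/15 = 28/15. The method used gives 6/8, which is different.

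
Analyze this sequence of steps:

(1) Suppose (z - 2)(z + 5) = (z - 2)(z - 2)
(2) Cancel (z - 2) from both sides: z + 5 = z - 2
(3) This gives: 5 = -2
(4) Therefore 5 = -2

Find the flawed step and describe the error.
Step 2: Cancel (z - 2) from both sides: z + 5 = z - 2

Step 2 cancels (z - 2) from both sides. This is only valid if (z - 2) ≠ 0, i.e., z ≠ 2. When z = 2, both sides equal zero regardless of the other factors. The correct approach requires considering z = 2 as a separate case.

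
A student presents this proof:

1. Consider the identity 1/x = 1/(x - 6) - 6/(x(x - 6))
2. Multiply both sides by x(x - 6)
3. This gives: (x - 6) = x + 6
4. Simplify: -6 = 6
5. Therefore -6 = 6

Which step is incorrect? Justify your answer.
Step 3: This gives: (x - 6) = x + 6

Step 3 makes a sign error when clearing denominators. Multiplying -6/(x(x - 6)) by x(x - 6) gives -6, not +6. The correct result is (x - 6) = x - 6, which is trivially true, not (x - 6) = x + 6. (Step 1 is a valid identity: 1/(x - 6) - 6/(x(x - 6)) = (x - 6)/(x(x - 6)) = 1/x.)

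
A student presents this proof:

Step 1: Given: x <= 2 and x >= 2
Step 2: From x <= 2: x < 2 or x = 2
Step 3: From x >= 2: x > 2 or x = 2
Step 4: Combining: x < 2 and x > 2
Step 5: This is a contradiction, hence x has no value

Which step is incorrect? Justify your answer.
Step 4: Combining: x < 2 and x > 2

Step 4 incorrectly combines the conditions. From x <= 2 and x >= 2, the intersection is x = 2. The error treats the 'or' cases as 'and' requirements. The correct conclusion is that x = 2 is the unique solution, not that no solution exists.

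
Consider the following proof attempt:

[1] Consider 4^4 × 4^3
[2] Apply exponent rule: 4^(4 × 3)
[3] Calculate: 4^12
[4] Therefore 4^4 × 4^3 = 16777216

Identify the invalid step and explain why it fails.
Step 2: Apply exponent rule: 4^(4 × 3)

Step 2 incorrectly states that a^b × a^c = a^(b×c). The correct rule is a^b × a^c = a^(b+c). The actual value is 4^4 × 4^3 = 4^7 = 16384, not 4^12 = 16777216.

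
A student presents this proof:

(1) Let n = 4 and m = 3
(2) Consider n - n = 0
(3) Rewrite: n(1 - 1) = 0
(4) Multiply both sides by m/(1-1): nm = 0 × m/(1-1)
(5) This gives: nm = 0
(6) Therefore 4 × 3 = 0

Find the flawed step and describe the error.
Step 4: Multiply both sides by m/(1-1): nm = 0 × m/(1-1)

Step 4 multiplies both sides by m/(1-1). However, 1-1 = 0, so this is multiplication by m/0, which is undefined. We cannot multiply by an undefined expression.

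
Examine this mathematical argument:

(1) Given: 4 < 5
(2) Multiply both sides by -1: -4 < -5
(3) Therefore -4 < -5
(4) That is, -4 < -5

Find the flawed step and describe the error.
Step 2: Multiply both sides by -1: -4 < -5

Step 2 multiplies both sides by -1 but fails to reverse the inequality sign. When multiplying (or dividing) an inequality by a negative number, the direction must be reversed. Since 4 < 5, we should get -4 > -5, i.e., -4 > -5.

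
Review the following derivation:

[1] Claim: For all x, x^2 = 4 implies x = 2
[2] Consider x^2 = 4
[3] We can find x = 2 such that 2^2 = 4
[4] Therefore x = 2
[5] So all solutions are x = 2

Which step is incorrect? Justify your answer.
Step 4: Therefore x = 2

Step 4 incorrectly concludes that x = 2 is the only solution. The proof shows that x = 2 is A solution (existence), but does not show it is the ONLY solution (uniqueness). In fact, x = -2 is also a solution since (-2)^2 = 4. Finding one solution doesn't prove there are no others.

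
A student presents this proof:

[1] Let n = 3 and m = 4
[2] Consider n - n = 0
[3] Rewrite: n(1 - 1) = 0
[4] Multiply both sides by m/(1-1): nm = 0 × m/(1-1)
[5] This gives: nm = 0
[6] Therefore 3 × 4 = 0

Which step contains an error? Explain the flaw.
Step 4: Multiply both sides by m/(1-1): nm = 0 × m/(1-1)

Step 4 multiplies both sides by m/(1-1). However, 1-1 = 0, so this is multiplication by m/0, which is undefined. We cannot multiply by an undefined expression.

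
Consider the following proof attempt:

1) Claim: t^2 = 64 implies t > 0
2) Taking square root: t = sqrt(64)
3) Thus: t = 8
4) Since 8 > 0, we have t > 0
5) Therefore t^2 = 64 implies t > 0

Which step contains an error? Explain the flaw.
Step 2: Taking square root: t = sqrt(64)

Step 2 takes the square root and assumes the positive root only. The equation t^2 = 64 actually has two solutions: t = 8 and t = -8. The proof silently assumes t > 0 without justification, then uses this assumption to conclude t > 0, which is circular. The counterexample t = -8 shows the claim is false.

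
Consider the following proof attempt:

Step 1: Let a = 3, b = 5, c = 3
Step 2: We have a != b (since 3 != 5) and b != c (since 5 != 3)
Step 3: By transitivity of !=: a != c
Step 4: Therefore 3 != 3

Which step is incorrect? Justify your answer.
Step 3: By transitivity of !=: a != c

Step 3 incorrectly applies transitivity to the '!=' relation. Transitivity states: if a R b and b R c, then a R c. However, '!=' is not transitive. Counterexample: 3 != 5 and 5 != 3, but 3 = 3 (both equal 3). Transitivity holds for relations like <, <=, =, but not for !=.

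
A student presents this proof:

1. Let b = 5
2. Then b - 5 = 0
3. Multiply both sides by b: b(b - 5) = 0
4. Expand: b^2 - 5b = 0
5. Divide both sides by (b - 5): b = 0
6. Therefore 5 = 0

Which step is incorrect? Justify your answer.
Step 5: Divide both sides by (b - 5): b = 0

Step 5 divides both sides by (b - 5). However, since b = 5, we have (b - 5) = 0. Division by zero is undefined, making this step invalid.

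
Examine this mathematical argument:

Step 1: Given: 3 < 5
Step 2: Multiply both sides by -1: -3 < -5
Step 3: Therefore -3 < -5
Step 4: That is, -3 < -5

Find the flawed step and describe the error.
Step 2: Multiply both sides by -1: -3 < -5

Step 2 multiplies both sides by -1 but fails to reverse the inequality sign. When multiplying (or dividing) an inequality by a negative number, the direction must be reversed. Since 3 < 5, we should get -3 > -5, i.e., -3 > -5.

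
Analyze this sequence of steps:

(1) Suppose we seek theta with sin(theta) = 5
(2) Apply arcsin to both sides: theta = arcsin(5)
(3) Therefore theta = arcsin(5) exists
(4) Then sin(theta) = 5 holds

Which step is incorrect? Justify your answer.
Step 2: Apply arcsin to both sides: theta = arcsin(5)

Step 2 applies arcsin to 5. However, arcsin(x) is only defined for x in [-1, 1] because sin(theta) can only produce values in that range. Since |5| > 1, arcsin(5) is undefined. There is no angle whose sine equals 5.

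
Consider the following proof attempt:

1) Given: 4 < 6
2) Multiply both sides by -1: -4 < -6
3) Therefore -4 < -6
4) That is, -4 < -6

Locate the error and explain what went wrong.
Step 2: Multiply both sides by -1: -4 < -6

Step 2 multiplies both sides by -1 but fails to reverse the inequality sign. When multiplying (or dividing) an inequality by a negative number, the direction must be reversed. Since 4 < 6, we should get -4 > -6, i.e., -4 > -6.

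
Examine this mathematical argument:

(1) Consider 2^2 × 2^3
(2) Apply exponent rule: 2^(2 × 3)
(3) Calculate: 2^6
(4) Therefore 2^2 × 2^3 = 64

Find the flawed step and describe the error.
Step 2: Apply exponent rule: 2^(2 × 3)

Step 2 incorrectly states that a^b × a^c = a^(b×c). The correct rule is a^b × a^c = a^(b+c). The actual value is 2^2 × 2^3 = 2^5 = 32, not 2^6 = 64.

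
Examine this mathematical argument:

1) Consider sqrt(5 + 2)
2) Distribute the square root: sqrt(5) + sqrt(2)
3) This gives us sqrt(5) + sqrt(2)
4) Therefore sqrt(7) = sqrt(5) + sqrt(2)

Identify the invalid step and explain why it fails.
Step 2: Distribute the square root: sqrt(5) + sqrt(2)

Step 2 incorrectly 'distributes' the square root over addition. The square root function does not distribute: sqrt(a + b) ≠ sqrt(a) + sqrt(b). In fact, sqrt(5 + 2) = sqrt(7) ≈ 2.6458, while sqrt(5) + sqrt(2) ≈ 3.6503.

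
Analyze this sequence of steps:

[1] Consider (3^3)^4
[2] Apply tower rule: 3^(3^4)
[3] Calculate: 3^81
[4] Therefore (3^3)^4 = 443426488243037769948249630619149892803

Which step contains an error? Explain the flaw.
Step 2: Apply tower rule: 3^(3^4)

Step 2 incorrectly states that (a^b)^c = a^(b^c). The correct rule is (a^b)^c = a^(b×c). The actual value is (3^3)^4 = 3^12 = 531441, not 3^81 = 443426488243037769948249630619149892803.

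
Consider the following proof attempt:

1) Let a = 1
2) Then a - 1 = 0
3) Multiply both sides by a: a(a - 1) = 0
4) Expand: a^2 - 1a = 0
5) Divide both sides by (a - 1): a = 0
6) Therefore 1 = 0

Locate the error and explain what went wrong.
Step 5: Divide both sides by (a - 1): a = 0

Step 5 divides both sides by (a - 1). However, since a = 1, we have (a - 1) = 0. Division by zero is undefined, making this step invalid.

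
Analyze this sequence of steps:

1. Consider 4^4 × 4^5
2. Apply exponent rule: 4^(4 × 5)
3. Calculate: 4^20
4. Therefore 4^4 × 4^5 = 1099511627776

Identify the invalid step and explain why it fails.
Step 2: Apply exponent rule: 4^(4 × 5)

Step 2 incorrectly states that a^b × a^c = a^(b×c). The correct rule is a^b × a^c = a^(b+c). The actual value is 4^4 × 4^5 = 4^9 = 262144, not 4^20 = 1099511627776.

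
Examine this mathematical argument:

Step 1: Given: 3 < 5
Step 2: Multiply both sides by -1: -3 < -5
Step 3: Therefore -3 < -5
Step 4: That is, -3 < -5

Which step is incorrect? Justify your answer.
Step 2: Multiply both sides by -1: -3 < -5

Step 2 multiplies both sides by -1 but fails to reverse the inequality sign. When multiplying (or dividing) an inequality by a negative number, the direction must be reversed. Since 3 < 5, we should get -3 > -5, i.e., -3 > -5.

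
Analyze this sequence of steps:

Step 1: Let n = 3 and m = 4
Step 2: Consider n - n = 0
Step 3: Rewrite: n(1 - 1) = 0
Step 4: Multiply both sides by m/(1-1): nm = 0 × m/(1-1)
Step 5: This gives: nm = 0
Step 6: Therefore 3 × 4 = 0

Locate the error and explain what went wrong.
Step 4: Multiply both sides by m/(1-1): nm = 0 × m/(1-1)

Step 4 multiplies both sides by m/(1-1). However, 1-1 = 0, so this is multiplication by m/0, which is undefined. We cannot multiply by an undefined expression.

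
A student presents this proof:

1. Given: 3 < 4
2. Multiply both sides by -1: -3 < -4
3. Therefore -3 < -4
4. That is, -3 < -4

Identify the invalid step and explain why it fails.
Step 2: Multiply both sides by -1: -3 < -4

Step 2 multiplies both sides by -1 but fails to reverse the inequality sign. When multiplying (or dividing) an inequality by a negative number, the direction must be reversed. Since 3 < 4, we should get -3 > -4, i.e., -3 > -4.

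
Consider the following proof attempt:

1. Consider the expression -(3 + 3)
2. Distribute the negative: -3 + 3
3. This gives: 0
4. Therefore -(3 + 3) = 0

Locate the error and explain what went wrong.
Step 2: Distribute the negative: -3 + 3

Step 2 incorrectly distributes the negative sign. The correct distribution is -(3 + 3) = -3 - 3 = -6. The negative must be applied to both terms, not just the first. The error treats -(3 + 3) as -3 + 3, which equals 0 instead of -6.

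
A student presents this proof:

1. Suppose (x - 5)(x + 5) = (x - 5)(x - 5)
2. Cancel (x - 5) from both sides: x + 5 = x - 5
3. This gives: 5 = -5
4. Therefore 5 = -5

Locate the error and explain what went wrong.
Step 2: Cancel (x - 5) from both sides: x + 5 = x - 5

Step 2 cancels (x - 5) from both sides. This is only valid if (x - 5) ≠ 0, i.e., x ≠ 5. When x = 5, both sides equal zero regardless of the other factors. The correct approach requires considering x = 5 as a separate case.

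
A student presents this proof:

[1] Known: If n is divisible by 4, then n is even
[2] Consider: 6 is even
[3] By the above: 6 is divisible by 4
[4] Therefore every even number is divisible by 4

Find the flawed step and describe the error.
Step 3: By the above: 6 is divisible by 4

Step 3 commits the fallacy of affirming the consequent. The known fact 'divisible by 4 → even' does NOT imply 'even → divisible by 4'. That would be the converse, which is false. For example, 6 is even but 6 ÷ 4 = 1.50, which is not an integer.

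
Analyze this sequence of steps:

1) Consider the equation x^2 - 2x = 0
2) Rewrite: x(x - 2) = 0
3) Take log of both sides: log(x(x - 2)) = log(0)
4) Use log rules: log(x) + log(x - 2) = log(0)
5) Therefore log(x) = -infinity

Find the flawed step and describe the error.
Step 3: Take log of both sides: log(x(x - 2)) = log(0)

Step 3 takes the logarithm of both sides, resulting in log(0) on the right side. The logarithm is only defined for positive numbers; log(0) is undefined (approaches negative infinity). This operation is invalid.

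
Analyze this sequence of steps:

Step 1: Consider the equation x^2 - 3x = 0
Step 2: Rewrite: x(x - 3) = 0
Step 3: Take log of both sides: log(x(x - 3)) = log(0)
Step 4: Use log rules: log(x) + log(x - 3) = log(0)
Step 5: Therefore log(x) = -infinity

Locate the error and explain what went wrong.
Step 3: Take log of both sides: log(x(x - 3)) = log(0)

Step 3 takes the logarithm of both sides, resulting in log(0) on the right side. The logarithm is only defined for positive numbers; log(0) is undefined (approaches negative infinity). This operation is invalid.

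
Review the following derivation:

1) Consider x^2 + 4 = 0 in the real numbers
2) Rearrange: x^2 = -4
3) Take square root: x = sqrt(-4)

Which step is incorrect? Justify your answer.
Step 3: Take square root: x = sqrt(-4)

Step 3 takes the square root of -4, which is negative. In the real number system, the square root of a negative number is undefined. The equation x^2 + 4 = 0 has no real solutions. Square roots of negative numbers only exist in the complex numbers.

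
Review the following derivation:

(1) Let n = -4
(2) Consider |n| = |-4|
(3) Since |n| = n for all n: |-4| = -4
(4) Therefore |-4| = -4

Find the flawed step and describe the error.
Step 3: Since |n| = n for all n: |-4| = -4

Step 3 incorrectly states that |n| = n for all n. The correct definition is |n| = n when n >= 0, and |n| = -n when n < 0. Since -4 < 0, we have |-4| = -(-4) = 4, not -4.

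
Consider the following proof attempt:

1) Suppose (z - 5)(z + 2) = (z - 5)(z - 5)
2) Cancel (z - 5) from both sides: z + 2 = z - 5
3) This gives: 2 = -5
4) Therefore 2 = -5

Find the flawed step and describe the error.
Step 2: Cancel (z - 5) from both sides: z + 2 = z - 5

Step 2 cancels (z - 5) from both sides. This is only valid if (z - 5) ≠ 0, i.e., z ≠ 5. When z = 5, both sides equal zero regardless of the other factors. The correct approach requires considering z = 5 as a separate case.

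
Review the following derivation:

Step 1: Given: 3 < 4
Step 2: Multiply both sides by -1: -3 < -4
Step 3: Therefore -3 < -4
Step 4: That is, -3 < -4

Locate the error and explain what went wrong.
Step 2: Multiply both sides by -1: -3 < -4

Step 2 multiplies both sides by -1 but fails to reverse the inequality sign. When multiplying (or dividing) an inequality by a negative number, the direction must be reversed. Since 3 < 4, we should get -3 > -4, i.e., -3 > -4.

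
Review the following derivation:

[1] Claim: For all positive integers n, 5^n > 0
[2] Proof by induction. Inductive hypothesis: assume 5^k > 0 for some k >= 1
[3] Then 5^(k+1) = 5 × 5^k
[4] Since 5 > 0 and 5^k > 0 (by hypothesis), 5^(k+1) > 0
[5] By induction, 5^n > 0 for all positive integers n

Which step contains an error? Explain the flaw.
Step 5: By induction, 5^n > 0 for all positive integers n

Step 5 concludes the proof by induction, but no base case was ever established. A valid induction proof requires: (1) a base case proving 5^1 > 0, and (2) an inductive step showing IF 5^k > 0 THEN 5^(k+1) > 0. Steps 2-4 correctly establish the inductive step, but without the base case the conclusion in step 5 does not follow.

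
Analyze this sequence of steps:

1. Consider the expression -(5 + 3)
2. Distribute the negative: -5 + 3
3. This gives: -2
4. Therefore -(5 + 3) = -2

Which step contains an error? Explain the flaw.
Step 2: Distribute the negative: -5 + 3

Step 2 incorrectly distributes the negative sign. The correct distribution is -(5 + 3) = -5 - 3 = -8. The negative must be applied to both terms, not just the first. The error treats -(5 + 3) as -5 + 3, which equals -2 instead of -8.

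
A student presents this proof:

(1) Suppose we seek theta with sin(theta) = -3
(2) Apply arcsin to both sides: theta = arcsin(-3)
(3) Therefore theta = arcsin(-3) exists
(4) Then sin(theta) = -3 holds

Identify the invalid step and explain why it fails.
Step 2: Apply arcsin to both sides: theta = arcsin(-3)

Step 2 applies arcsin to -3. However, arcsin(x) is only defined for x in [-1, 1] because sin(theta) can only produce values in that range. Since |-3| > 1, arcsin(-3) is undefined. There is no angle whose sine equals -3.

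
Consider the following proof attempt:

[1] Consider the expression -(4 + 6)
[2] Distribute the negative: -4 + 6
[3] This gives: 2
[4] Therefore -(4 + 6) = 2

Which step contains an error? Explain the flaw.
Step 2: Distribute the negative: -4 + 6

Step 2 incorrectly distributes the negative sign. The correct distribution is -(4 + 6) = -4 - 6 = -10. The negative must be applied to both terms, not just the first. The error treats -(4 + 6) as -4 + 6, which equals 2 instead of -10.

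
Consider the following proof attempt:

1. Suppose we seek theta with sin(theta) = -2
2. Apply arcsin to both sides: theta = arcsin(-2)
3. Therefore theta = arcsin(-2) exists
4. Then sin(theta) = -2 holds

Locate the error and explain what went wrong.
Step 2: Apply arcsin to both sides: theta = arcsin(-2)

Step 2 applies arcsin to -2. However, arcsin(x) is only defined for x in [-1, 1] because sin(theta) can only produce values in that range. Since |-2| > 1, arcsin(-2) is undefined. There is no angle whose sine equals -2.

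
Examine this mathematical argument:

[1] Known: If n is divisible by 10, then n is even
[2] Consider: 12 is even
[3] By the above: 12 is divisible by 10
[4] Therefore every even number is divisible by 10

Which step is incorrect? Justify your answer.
Step 3: By the above: 12 is divisible by 10

Step 3 commits the fallacy of affirming the consequent. The known fact 'divisible by 10 → even' does NOT imply 'even → divisible by 10'. That would be the converse, which is false. For example, 12 is even but 12 ÷ 10 = 1.20, which is not an integer.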